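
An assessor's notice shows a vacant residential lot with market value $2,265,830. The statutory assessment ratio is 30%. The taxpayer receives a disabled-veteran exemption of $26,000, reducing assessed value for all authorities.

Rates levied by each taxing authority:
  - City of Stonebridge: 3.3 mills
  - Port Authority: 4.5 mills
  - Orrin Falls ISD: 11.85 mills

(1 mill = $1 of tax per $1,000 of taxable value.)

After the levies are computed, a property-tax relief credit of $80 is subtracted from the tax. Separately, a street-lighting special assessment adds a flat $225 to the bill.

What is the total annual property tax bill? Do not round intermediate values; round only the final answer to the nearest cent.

$12,991.17

Assessed value = $2,265,830 × 0.3 = $679,749
Taxable value = $679,749 − $26,000 = $653,749
City of Stonebridge: $653,749 × 0.0033 = $2,157.3717
Port Authority: $653,749 × 0.0045 = $2,941.8705
Orrin Falls ISD: $653,749 × 0.01185 = $7,746.92565
Levies subtotal = $12,846.16785
After credit = $12,846.16785 − $80 = $12,766.16785
Total = $12,766.16785 + $225 = $12,991.16785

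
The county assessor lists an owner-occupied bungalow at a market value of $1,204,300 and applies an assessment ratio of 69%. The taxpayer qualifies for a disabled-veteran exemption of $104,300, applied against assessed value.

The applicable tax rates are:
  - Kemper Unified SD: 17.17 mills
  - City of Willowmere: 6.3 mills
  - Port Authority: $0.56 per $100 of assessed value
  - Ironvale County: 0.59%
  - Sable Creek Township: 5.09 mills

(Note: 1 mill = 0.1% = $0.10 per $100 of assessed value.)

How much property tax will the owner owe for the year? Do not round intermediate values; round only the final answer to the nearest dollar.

Assessed value = $1,204,300 × 0.69 = $830,967
Taxable value = $830,967 − $104,300 = $726,667
Kemper Unified SD: $726,667 × 0.01717 = $12,476.87239
City of Willowmere: $726,667 × 0.0063 = $4,578.0021
Port Authority: $726,667 × 0.0056 = $4,069.3352
Ironvale County: $726,667 × 0.0059 = $4,287.3353
Sable Creek Township: $726,667 × 0.00509 = $3,698.73503
Total = $29,110.28002

$29,110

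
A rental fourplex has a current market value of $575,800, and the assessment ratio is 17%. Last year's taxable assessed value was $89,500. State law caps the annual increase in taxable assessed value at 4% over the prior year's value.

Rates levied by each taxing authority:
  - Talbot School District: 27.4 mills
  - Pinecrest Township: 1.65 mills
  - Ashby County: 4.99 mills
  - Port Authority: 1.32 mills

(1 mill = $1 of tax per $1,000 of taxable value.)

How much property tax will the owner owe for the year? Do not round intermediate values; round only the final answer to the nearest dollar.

Uncapped assessed value = $575,800 × 0.17 = $97,886
Cap limit = $89,500 × 1.04 = $93,080
Taxable assessed value = min($97,886, $93,080) = $93,080 (cap binds)
Talbot School District: $93,080 × 0.0274 = $2,550.392
Pinecrest Township: $93,080 × 0.00165 = $153.582
Ashby County: $93,080 × 0.00499 = $464.4692
Port Authority: $93,080 × 0.00132 = $122.8656
Total = $3,291.3088

$3,291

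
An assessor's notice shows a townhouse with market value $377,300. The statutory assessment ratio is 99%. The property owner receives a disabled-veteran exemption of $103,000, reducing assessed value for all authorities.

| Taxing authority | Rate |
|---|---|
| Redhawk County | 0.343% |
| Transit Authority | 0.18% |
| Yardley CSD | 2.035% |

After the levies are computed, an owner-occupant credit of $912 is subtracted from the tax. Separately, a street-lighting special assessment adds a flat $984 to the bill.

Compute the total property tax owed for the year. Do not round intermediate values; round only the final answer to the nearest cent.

$6,992.08

Assessed value = $377,300 × 0.99 = $373,527
Taxable value = $373,527 − $103,000 = $270,527
Redhawk County: $270,527 × 0.00343 = $927.90761
Transit Authority: $270,527 × 0.0018 = $486.9486
Yardley CSD: $270,527 × 0.02035 = $5,505.22445
Levies subtotal = $6,920.08066
After credit = $6,920.08066 − $912 = $6,008.08066
Total = $6,008.08066 + $984 = $6,992.08066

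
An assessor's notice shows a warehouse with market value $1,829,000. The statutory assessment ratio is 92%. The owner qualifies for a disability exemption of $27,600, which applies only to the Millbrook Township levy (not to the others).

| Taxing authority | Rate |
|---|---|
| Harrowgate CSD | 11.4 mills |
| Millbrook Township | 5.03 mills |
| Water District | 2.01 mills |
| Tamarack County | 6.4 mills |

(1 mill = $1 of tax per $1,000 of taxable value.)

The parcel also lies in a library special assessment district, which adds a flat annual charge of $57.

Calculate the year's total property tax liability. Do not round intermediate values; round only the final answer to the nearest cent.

$41,715.94

Assessed value = $1,829,000 × 0.92 = $1,682,680
Harrowgate CSD: $1,682,680 × 0.0114 = $19,182.552
Millbrook Township: ($1,682,680 − $27,600) × 0.00503 = $1,655,080 × 0.00503 = $8,325.0524
Water District: $1,682,680 × 0.00201 = $3,382.1868
Tamarack County: $1,682,680 × 0.0064 = $10,769.152
Levies subtotal = $41,658.9432
Total = $41,658.9432 + $57 = $41,715.9432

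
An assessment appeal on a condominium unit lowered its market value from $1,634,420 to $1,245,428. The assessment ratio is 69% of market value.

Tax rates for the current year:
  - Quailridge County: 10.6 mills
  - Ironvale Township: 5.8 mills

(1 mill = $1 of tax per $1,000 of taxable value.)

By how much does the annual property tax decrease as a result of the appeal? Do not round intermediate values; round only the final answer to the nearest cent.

$4,401.83

Old assessed value = $1,634,420 × 0.69 = $1,127,749.8
New assessed value = $1,245,428 × 0.69 = $859,345.32
Combined rate = 0.0106 + 0.0058 = 0.0164
Old tax = $1,127,749.8 × 0.0164 = $18,495.09672
New tax = $859,345.32 × 0.0164 = $14,093.263248
Reduction = $18,495.09672 − $14,093.263248 = $4,401.833472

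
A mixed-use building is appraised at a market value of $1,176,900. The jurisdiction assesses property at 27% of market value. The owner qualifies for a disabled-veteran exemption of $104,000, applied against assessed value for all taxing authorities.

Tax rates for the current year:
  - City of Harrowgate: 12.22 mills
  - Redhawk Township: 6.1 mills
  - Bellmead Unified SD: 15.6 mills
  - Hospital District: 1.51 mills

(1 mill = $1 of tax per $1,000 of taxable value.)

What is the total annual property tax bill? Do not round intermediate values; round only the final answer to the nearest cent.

Assessed value = $1,176,900 × 0.27 = $317,763
Taxable value = $317,763 − $104,000 = $213,763
City of Harrowgate: $213,763 × 0.01222 = $2,612.18386
Redhawk Township: $213,763 × 0.0061 = $1,303.9543
Bellmead Unified SD: $213,763 × 0.0156 = $3,334.7028
Hospital District: $213,763 × 0.00151 = $322.78213
Total = $2,612.18386 + $1,303.9543 + $3,334.7028 + $322.78213 = $7,573.62309

$7,573.62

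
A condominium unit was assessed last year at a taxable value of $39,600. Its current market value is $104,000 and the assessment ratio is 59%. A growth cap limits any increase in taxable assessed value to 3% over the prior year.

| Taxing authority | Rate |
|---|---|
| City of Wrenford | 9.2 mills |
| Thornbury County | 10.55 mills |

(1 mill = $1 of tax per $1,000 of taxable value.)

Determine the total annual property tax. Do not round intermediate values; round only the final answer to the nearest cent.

$805.56

Uncapped assessed value = $104,000 × 0.59 = $61,360
Cap limit = $39,600 × 1.03 = $40,788
Taxable assessed value = min($61,360, $40,788) = $40,788 (cap binds)
City of Wrenford: $40,788 × 0.0092 = $375.2496
Thornbury County: $40,788 × 0.01055 = $430.3134
Total = $805.563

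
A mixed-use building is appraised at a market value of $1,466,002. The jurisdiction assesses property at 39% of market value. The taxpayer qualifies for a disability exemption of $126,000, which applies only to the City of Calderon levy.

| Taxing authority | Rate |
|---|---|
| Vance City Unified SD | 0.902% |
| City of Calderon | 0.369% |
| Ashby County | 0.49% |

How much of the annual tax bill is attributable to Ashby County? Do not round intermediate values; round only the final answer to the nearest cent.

Assessed value = $1,466,002 × 0.39 = $571,740.78
Ashby County taxable value = $571,740.78 (exemption does not apply)
Ashby County levy = $571,740.78 × 0.0049 = $2,801.529822

$2,801.53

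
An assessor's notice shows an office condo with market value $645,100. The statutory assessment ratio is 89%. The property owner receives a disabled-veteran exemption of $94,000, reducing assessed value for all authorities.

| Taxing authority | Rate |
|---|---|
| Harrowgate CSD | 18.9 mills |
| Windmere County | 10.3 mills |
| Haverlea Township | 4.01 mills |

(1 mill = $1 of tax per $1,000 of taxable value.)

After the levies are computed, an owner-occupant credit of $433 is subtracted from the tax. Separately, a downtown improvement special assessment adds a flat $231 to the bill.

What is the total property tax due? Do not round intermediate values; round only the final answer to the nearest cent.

$15,743.42

Assessed value = $645,100 × 0.89 = $574,139
Taxable value = $574,139 − $94,000 = $480,139
Harrowgate CSD: $480,139 × 0.0189 = $9,074.6271
Windmere County: $480,139 × 0.0103 = $4,945.4317
Haverlea Township: $480,139 × 0.00401 = $1,925.35739
Levies subtotal = $15,945.41619
After credit = $15,945.41619 − $433 = $15,512.41619
Total = $15,512.41619 + $231 = $15,743.41619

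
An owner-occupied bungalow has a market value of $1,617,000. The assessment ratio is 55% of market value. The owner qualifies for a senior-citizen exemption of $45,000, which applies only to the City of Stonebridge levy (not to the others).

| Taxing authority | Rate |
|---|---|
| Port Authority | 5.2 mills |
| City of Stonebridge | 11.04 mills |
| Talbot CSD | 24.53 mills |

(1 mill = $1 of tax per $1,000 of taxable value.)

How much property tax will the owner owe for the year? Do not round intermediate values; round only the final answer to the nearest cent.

$35,762.00

Assessed value = $1,617,000 × 0.55 = $889,350
Port Authority: $889,350 × 0.0052 = $4,624.62
City of Stonebridge: ($889,350 − $45,000) × 0.01104 = $844,350 × 0.01104 = $9,321.624
Talbot CSD: $889,350 × 0.02453 = $21,815.7555
Total = $35,761.9995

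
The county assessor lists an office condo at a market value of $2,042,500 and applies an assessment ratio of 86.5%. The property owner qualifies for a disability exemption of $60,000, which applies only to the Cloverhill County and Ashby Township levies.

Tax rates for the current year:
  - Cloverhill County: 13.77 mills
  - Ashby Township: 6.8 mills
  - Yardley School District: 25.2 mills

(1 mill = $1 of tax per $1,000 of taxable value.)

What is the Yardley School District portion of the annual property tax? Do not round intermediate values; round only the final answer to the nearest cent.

Assessed value = $2,042,500 × 0.865 = $1,766,762.5
Yardley School District taxable value = $1,766,762.5 (exemption does not apply)
Yardley School District levy = $1,766,762.5 × 0.0252 = $44,522.415

$44,522.42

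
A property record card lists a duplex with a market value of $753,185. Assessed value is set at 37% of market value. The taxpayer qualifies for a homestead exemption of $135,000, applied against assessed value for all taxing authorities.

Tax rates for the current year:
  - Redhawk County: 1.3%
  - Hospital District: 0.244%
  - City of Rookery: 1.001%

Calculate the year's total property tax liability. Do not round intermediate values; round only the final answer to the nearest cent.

Assessed value = $753,185 × 0.37 = $278,678.45
Taxable value = $278,678.45 − $135,000 = $143,678.45
Redhawk County: $143,678.45 × 0.013 = $1,867.81985
Hospital District: $143,678.45 × 0.00244 = $350.575418
City of Rookery: $143,678.45 × 0.01001 = $1,438.2212845
Total = $1,867.81985 + $350.575418 + $1,438.2212845 = $3,656.6165525

$3,656.62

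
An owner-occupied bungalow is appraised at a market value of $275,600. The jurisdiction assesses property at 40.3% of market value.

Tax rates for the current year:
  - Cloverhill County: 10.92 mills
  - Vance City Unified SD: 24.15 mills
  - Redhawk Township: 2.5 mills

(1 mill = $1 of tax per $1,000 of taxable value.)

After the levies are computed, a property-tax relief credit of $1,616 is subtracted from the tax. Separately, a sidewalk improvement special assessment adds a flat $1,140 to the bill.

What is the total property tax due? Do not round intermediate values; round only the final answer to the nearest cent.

$3,696.78

Assessed value = $275,600 × 0.403 = $111,066.8
Cloverhill County: $111,066.8 × 0.01092 = $1,212.849456
Vance City Unified SD: $111,066.8 × 0.02415 = $2,682.26322
Redhawk Township: $111,066.8 × 0.0025 = $277.667
Levies subtotal = $4,172.779676
After credit = $4,172.779676 − $1,616 = $2,556.779676
Total = $2,556.779676 + $1,140 = $3,696.779676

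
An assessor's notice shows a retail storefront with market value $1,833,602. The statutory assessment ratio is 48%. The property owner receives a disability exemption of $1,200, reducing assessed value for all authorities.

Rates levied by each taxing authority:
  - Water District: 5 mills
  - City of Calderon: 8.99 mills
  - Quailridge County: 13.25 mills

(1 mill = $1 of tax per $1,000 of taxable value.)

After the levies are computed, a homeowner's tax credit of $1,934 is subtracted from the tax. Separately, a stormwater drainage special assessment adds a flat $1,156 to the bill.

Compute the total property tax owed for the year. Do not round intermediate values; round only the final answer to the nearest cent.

Assessed value = $1,833,602 × 0.48 = $880,128.96
Taxable value = $880,128.96 − $1,200 = $878,928.96
Water District: $878,928.96 × 0.005 = $4,394.6448
City of Calderon: $878,928.96 × 0.00899 = $7,901.5713504
Quailridge County: $878,928.96 × 0.01325 = $11,645.80872
Levies subtotal = $23,942.0248704
After credit = $23,942.0248704 − $1,934 = $22,008.0248704
Total = $22,008.0248704 + $1,156 = $23,164.0248704

$23,164.02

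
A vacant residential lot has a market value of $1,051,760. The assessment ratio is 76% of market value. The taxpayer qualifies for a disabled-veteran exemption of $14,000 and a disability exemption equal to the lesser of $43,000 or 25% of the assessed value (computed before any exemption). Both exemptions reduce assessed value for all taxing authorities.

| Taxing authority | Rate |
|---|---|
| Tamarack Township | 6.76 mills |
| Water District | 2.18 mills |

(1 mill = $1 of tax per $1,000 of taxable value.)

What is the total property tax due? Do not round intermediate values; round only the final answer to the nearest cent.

Assessed value = $1,051,760 × 0.76 = $799,337.6
Disability exemption = min($43,000, 25% × $799,337.6) = min($43,000, $199,834.4) = $43,000 (dollar cap binds)
Taxable value = $799,337.6 − $14,000 − $43,000 = $742,337.6
Tamarack Township: $742,337.6 × 0.00676 = $5,018.202176
Water District: $742,337.6 × 0.00218 = $1,618.295968
Total = $6,636.498144

$6,636.50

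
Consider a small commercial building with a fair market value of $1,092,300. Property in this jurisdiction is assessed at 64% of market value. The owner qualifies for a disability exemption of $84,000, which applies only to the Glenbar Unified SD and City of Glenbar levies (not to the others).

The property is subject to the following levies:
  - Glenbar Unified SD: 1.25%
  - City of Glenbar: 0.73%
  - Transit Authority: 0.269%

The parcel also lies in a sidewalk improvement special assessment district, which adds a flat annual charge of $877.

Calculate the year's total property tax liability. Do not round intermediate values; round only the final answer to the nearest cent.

$14,935.93

Assessed value = $1,092,300 × 0.64 = $699,072
Glenbar Unified SD: ($699,072 − $84,000) × 0.0125 = $615,072 × 0.0125 = $7,688.4
City of Glenbar: ($699,072 − $84,000) × 0.0073 = $615,072 × 0.0073 = $4,490.0256
Transit Authority: $699,072 × 0.00269 = $1,880.50368
Levies subtotal = $14,058.92928
Total = $14,058.92928 + $877 = $14,935.92928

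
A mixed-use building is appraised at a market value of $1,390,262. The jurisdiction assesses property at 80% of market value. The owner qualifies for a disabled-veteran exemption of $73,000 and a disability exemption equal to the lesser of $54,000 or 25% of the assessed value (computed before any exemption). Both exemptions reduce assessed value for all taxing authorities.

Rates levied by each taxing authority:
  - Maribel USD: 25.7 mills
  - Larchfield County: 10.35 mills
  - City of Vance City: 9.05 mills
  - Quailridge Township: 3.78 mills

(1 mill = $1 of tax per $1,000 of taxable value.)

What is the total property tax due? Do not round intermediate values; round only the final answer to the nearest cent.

$48,157.05

Assessed value = $1,390,262 × 0.8 = $1,112,209.6
Disability exemption = min($54,000, 25% × $1,112,209.6) = min($54,000, $278,052.4) = $54,000 (dollar cap binds)
Taxable value = $1,112,209.6 − $73,000 − $54,000 = $985,209.6
Maribel USD: $985,209.6 × 0.0257 = $25,319.88672
Larchfield County: $985,209.6 × 0.01035 = $10,196.91936
City of Vance City: $985,209.6 × 0.00905 = $8,916.14688
Quailridge Township: $985,209.6 × 0.00378 = $3,724.092288
Total = $48,157.045248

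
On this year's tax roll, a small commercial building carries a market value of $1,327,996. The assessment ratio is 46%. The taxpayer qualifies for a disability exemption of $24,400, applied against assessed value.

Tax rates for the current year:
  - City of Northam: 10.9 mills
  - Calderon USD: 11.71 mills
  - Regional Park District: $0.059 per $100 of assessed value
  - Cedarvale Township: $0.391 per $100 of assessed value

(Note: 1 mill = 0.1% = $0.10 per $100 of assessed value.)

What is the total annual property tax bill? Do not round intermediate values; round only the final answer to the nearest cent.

$15,899.42

Assessed value = $1,327,996 × 0.46 = $610,878.16
Taxable value = $610,878.16 − $24,400 = $586,478.16
City of Northam: $586,478.16 × 0.0109 = $6,392.611944
Calderon USD: $586,478.16 × 0.01171 = $6,867.6592536
Regional Park District: $586,478.16 × 0.00059 = $346.0221144
Cedarvale Township: $586,478.16 × 0.00391 = $2,293.1296056
Total = $15,899.4229176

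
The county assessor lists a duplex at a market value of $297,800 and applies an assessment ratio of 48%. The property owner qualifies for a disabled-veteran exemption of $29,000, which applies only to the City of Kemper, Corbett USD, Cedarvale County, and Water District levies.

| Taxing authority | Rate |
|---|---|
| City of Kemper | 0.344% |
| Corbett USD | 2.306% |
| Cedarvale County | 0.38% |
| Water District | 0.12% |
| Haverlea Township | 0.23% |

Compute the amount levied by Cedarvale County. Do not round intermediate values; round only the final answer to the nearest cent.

Assessed value = $297,800 × 0.48 = $142,944
Cedarvale County taxable value = $142,944 − $29,000 = $113,944
Cedarvale County levy = $113,944 × 0.0038 = $432.9872

$432.99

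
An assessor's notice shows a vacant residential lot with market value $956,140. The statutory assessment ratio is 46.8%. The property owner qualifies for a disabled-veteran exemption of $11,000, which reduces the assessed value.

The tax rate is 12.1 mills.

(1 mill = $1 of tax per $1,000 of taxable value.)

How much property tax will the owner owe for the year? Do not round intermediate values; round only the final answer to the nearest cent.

$5,281.33

Assessed value = $956,140 × 0.468 = $447,473.52
Taxable value = $447,473.52 − $11,000 = $436,473.52
Tax = $436,473.52 × 0.0121 = $5,281.329592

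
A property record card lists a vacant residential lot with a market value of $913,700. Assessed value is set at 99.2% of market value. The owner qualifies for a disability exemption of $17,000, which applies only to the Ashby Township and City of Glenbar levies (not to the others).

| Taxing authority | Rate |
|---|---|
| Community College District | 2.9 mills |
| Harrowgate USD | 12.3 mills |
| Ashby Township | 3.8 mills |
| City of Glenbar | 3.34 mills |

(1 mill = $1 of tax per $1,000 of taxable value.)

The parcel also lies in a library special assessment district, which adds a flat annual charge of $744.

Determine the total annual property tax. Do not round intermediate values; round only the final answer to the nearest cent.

$20,871.38

Assessed value = $913,700 × 0.992 = $906,390.4
Community College District: $906,390.4 × 0.0029 = $2,628.53216
Harrowgate USD: $906,390.4 × 0.0123 = $11,148.60192
Ashby Township: ($906,390.4 − $17,000) × 0.0038 = $889,390.4 × 0.0038 = $3,379.68352
City of Glenbar: ($906,390.4 − $17,000) × 0.00334 = $889,390.4 × 0.00334 = $2,970.563936
Levies subtotal = $20,127.381536
Total = $20,127.381536 + $744 = $20,871.381536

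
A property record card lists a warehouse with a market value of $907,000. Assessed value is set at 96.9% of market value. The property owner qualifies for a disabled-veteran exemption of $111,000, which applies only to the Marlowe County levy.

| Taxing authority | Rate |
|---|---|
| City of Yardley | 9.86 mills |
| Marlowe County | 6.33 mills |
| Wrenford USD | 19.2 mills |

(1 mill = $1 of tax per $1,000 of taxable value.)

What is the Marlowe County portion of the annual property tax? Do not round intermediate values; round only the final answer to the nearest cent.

$4,860.70

Assessed value = $907,000 × 0.969 = $878,883
Marlowe County taxable value = $878,883 − $111,000 = $767,883
Marlowe County levy = $767,883 × 0.00633 = $4,860.69939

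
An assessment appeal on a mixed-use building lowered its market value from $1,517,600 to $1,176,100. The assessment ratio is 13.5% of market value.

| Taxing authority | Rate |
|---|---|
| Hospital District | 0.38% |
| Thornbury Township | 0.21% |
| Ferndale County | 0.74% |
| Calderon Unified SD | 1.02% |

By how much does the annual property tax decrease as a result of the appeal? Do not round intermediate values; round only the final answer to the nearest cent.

Old assessed value = $1,517,600 × 0.135 = $204,876
New assessed value = $1,176,100 × 0.135 = $158,773.5
Combined rate = 0.0038 + 0.0021 + 0.0074 + 0.0102 = 0.0235
Old tax = $204,876 × 0.0235 = $4,814.586
New tax = $158,773.5 × 0.0235 = $3,731.17725
Reduction = $4,814.586 − $3,731.17725 = $1,083.40875

$1,083.41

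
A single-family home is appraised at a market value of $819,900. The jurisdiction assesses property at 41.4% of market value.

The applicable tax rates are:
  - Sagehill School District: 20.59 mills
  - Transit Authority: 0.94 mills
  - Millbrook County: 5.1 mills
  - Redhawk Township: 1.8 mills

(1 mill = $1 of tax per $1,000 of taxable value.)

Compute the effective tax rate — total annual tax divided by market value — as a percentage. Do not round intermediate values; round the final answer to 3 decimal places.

Assessed value = $819,900 × 0.414 = $339,438.6
Sagehill School District: $339,438.6 × 0.02059 = $6,989.040774
Transit Authority: $339,438.6 × 0.00094 = $319.072284
Millbrook County: $339,438.6 × 0.0051 = $1,731.13686
Redhawk Township: $339,438.6 × 0.0018 = $610.98948
Total tax = $9,650.239398
Effective rate = $9,650.239398 ÷ $819,900 = 1.177% of market value

1.177%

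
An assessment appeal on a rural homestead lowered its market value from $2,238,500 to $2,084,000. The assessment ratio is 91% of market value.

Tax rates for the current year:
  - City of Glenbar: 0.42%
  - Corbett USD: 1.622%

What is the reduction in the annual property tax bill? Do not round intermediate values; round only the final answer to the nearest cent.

$2,870.95

Old assessed value = $2,238,500 × 0.91 = $2,037,035
New assessed value = $2,084,000 × 0.91 = $1,896,440
Combined rate = 0.0042 + 0.01622 = 0.02042
Old tax = $2,037,035 × 0.02042 = $41,596.2547
New tax = $1,896,440 × 0.02042 = $38,725.3048
Reduction = $41,596.2547 − $38,725.3048 = $2,870.9499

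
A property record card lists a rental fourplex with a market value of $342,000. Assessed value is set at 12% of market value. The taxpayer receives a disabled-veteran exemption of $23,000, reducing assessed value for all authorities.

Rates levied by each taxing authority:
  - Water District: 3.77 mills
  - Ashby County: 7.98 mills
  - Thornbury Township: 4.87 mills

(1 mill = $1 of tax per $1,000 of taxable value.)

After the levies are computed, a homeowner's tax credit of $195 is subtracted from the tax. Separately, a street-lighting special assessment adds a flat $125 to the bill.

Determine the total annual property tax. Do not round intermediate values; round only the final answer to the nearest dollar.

Assessed value = $342,000 × 0.12 = $41,040
Taxable value = $41,040 − $23,000 = $18,040
Water District: $18,040 × 0.00377 = $68.0108
Ashby County: $18,040 × 0.00798 = $143.9592
Thornbury Township: $18,040 × 0.00487 = $87.8548
Levies subtotal = $299.8248
After credit = $299.8248 − $195 = $104.8248
Total = $104.8248 + $125 = $229.8248

$230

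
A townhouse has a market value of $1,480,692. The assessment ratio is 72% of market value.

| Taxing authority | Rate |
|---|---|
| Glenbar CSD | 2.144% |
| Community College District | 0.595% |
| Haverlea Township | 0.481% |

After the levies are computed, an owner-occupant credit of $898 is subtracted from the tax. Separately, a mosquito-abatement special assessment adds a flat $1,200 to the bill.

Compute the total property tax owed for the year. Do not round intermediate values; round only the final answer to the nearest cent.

$34,630.36

Assessed value = $1,480,692 × 0.72 = $1,066,098.24
Glenbar CSD: $1,066,098.24 × 0.02144 = $22,857.1462656
Community College District: $1,066,098.24 × 0.00595 = $6,343.284528
Haverlea Township: $1,066,098.24 × 0.00481 = $5,127.9325344
Levies subtotal = $34,328.363328
After credit = $34,328.363328 − $898 = $33,430.363328
Total = $33,430.363328 + $1,200 = $34,630.363328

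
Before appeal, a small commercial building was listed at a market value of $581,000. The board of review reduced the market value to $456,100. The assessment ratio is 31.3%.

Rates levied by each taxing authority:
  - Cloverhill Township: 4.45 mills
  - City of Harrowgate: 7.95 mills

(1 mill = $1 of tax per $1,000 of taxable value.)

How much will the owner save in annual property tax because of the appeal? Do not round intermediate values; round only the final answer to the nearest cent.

Old assessed value = $581,000 × 0.313 = $181,853
New assessed value = $456,100 × 0.313 = $142,759.3
Combined rate = 0.00445 + 0.00795 = 0.0124
Old tax = $181,853 × 0.0124 = $2,254.9772
New tax = $142,759.3 × 0.0124 = $1,770.21532
Reduction = $2,254.9772 − $1,770.21532 = $484.76188

$484.76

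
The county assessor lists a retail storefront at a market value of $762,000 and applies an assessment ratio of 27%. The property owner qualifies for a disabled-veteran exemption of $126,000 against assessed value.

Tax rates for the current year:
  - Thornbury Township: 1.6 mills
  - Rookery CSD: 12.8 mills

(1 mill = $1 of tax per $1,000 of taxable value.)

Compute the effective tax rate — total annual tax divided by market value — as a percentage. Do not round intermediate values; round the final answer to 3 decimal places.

0.151%

Assessed value = $762,000 × 0.27 = $205,740
Taxable value = $205,740 − $126,000 = $79,740
Thornbury Township: $79,740 × 0.0016 = $127.584
Rookery CSD: $79,740 × 0.0128 = $1,020.672
Total tax = $1,148.256
Effective rate = $1,148.256 ÷ $762,000 = 0.151% of market value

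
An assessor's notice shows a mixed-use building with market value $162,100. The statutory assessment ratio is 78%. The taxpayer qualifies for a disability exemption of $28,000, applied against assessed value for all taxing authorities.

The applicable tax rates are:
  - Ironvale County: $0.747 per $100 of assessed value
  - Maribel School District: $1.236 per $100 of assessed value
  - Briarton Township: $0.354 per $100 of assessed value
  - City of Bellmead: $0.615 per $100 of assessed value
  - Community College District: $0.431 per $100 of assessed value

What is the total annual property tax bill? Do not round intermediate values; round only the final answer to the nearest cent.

Assessed value = $162,100 × 0.78 = $126,438
Taxable value = $126,438 − $28,000 = $98,438
Ironvale County: $98,438 × 0.00747 = $735.33186
Maribel School District: $98,438 × 0.01236 = $1,216.69368
Briarton Township: $98,438 × 0.00354 = $348.47052
City of Bellmead: $98,438 × 0.00615 = $605.3937
Community College District: $98,438 × 0.00431 = $424.26778
Total = $735.33186 + $1,216.69368 + $348.47052 + $605.3937 + $424.26778 = $3,330.15754

$3,330.16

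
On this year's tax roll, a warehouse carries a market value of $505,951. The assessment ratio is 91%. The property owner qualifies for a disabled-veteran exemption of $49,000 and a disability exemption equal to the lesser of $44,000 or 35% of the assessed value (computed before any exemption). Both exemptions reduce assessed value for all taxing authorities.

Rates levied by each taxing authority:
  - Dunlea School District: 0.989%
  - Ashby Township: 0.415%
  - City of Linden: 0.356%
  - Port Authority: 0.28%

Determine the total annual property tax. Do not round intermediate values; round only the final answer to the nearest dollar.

$7,495

Assessed value = $505,951 × 0.91 = $460,415.41
Disability exemption = min($44,000, 35% × $460,415.41) = min($44,000, $161,145.3935) = $44,000 (dollar cap binds)
Taxable value = $460,415.41 − $49,000 − $44,000 = $367,415.41
Dunlea School District: $367,415.41 × 0.00989 = $3,633.7384049
Ashby Township: $367,415.41 × 0.00415 = $1,524.7739515
City of Linden: $367,415.41 × 0.00356 = $1,307.9988596
Port Authority: $367,415.41 × 0.0028 = $1,028.763148
Total = $7,495.274364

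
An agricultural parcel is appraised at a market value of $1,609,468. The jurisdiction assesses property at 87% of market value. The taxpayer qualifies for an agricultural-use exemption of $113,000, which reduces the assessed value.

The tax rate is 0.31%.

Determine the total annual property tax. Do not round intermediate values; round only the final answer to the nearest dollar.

Assessed value = $1,609,468 × 0.87 = $1,400,237.16
Taxable value = $1,400,237.16 − $113,000 = $1,287,237.16
Tax = $1,287,237.16 × 0.0031 = $3,990.435196

$3,990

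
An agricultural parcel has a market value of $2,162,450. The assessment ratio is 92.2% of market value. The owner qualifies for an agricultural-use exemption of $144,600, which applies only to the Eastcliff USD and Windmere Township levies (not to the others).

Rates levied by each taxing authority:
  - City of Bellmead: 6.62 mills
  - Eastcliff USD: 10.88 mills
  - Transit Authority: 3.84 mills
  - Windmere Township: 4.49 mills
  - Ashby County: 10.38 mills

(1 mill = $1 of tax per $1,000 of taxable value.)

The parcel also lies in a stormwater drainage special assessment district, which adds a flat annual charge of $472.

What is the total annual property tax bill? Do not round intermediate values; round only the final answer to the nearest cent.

$70,444.23

Assessed value = $2,162,450 × 0.922 = $1,993,778.9
City of Bellmead: $1,993,778.9 × 0.00662 = $13,198.816318
Eastcliff USD: ($1,993,778.9 − $144,600) × 0.01088 = $1,849,178.9 × 0.01088 = $20,119.066432
Transit Authority: $1,993,778.9 × 0.00384 = $7,656.110976
Windmere Township: ($1,993,778.9 − $144,600) × 0.00449 = $1,849,178.9 × 0.00449 = $8,302.813261
Ashby County: $1,993,778.9 × 0.01038 = $20,695.424982
Levies subtotal = $69,972.231969
Total = $69,972.231969 + $472 = $70,444.231969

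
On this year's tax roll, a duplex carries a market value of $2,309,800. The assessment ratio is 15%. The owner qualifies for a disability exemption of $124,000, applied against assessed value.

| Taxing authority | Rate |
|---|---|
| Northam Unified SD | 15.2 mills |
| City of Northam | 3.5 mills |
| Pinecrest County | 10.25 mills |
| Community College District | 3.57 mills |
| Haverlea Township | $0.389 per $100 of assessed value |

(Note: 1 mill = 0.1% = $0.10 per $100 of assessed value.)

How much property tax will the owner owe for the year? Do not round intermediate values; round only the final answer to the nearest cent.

Assessed value = $2,309,800 × 0.15 = $346,470
Taxable value = $346,470 − $124,000 = $222,470
Northam Unified SD: $222,470 × 0.0152 = $3,381.544
City of Northam: $222,470 × 0.0035 = $778.645
Pinecrest County: $222,470 × 0.01025 = $2,280.3175
Community College District: $222,470 × 0.00357 = $794.2179
Haverlea Township: $222,470 × 0.00389 = $865.4083
Total = $8,100.1327

$8,100.13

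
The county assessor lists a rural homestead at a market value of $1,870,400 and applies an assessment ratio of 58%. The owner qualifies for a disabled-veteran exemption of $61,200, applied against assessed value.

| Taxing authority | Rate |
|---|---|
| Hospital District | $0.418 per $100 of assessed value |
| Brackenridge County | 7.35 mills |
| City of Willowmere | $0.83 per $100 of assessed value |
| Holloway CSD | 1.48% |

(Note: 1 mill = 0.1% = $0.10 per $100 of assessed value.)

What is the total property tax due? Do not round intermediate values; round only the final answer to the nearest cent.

$35,448.38

Assessed value = $1,870,400 × 0.58 = $1,084,832
Taxable value = $1,084,832 − $61,200 = $1,023,632
Hospital District: $1,023,632 × 0.00418 = $4,278.78176
Brackenridge County: $1,023,632 × 0.00735 = $7,523.6952
City of Willowmere: $1,023,632 × 0.0083 = $8,496.1456
Holloway CSD: $1,023,632 × 0.0148 = $15,149.7536
Total = $35,448.37616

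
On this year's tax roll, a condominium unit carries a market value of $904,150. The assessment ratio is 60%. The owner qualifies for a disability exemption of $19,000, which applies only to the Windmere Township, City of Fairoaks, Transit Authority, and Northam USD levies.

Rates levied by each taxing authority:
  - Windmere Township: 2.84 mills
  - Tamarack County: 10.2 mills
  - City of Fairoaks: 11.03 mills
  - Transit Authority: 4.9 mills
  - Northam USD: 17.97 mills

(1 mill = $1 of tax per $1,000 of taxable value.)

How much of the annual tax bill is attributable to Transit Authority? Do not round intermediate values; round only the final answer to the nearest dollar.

Assessed value = $904,150 × 0.6 = $542,490
Transit Authority taxable value = $542,490 − $19,000 = $523,490
Transit Authority levy = $523,490 × 0.0049 = $2,565.101

$2,565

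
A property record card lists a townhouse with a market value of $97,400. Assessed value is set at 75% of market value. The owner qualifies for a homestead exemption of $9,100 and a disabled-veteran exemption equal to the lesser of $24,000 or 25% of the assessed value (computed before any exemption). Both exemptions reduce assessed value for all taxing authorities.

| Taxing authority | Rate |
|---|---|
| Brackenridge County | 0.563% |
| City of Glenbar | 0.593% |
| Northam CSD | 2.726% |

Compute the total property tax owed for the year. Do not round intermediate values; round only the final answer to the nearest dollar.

Assessed value = $97,400 × 0.75 = $73,050
Disabled-veteran exemption = min($24,000, 25% × $73,050) = min($24,000, $18,262.5) = $18,262.5 (percentage binds)
Taxable value = $73,050 − $9,100 − $18,262.5 = $45,687.5
Brackenridge County: $45,687.5 × 0.00563 = $257.220625
City of Glenbar: $45,687.5 × 0.00593 = $270.926875
Northam CSD: $45,687.5 × 0.02726 = $1,245.44125
Total = $1,773.58875

$1,774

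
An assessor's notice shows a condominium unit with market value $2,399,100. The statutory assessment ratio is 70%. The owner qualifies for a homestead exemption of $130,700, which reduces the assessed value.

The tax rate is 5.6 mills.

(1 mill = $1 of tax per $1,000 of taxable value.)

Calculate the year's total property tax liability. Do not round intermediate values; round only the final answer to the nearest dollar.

$8,673

Assessed value = $2,399,100 × 0.7 = $1,679,370
Taxable value = $1,679,370 − $130,700 = $1,548,670
Tax = $1,548,670 × 0.0056 = $8,672.552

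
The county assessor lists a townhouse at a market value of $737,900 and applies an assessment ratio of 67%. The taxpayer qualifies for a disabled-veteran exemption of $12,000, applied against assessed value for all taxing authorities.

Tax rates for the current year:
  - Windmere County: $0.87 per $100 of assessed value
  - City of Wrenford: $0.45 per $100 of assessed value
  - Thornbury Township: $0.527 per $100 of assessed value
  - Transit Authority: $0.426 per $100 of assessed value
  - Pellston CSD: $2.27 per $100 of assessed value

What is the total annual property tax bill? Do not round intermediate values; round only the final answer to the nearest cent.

Assessed value = $737,900 × 0.67 = $494,393
Taxable value = $494,393 − $12,000 = $482,393
Windmere County: $482,393 × 0.0087 = $4,196.8191
City of Wrenford: $482,393 × 0.0045 = $2,170.7685
Thornbury Township: $482,393 × 0.00527 = $2,542.21111
Transit Authority: $482,393 × 0.00426 = $2,054.99418
Pellston CSD: $482,393 × 0.0227 = $10,950.3211
Total = $4,196.8191 + $2,170.7685 + $2,542.21111 + $2,054.99418 + $10,950.3211 = $21,915.11399

$21,915.11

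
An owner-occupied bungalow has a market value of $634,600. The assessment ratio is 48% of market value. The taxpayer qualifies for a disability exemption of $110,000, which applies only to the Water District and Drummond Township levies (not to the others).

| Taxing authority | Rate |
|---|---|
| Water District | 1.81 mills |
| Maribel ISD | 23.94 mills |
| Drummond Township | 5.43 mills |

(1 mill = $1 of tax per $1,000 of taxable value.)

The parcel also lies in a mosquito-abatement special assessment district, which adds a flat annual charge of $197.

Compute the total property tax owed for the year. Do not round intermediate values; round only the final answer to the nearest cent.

Assessed value = $634,600 × 0.48 = $304,608
Water District: ($304,608 − $110,000) × 0.00181 = $194,608 × 0.00181 = $352.24048
Maribel ISD: $304,608 × 0.02394 = $7,292.31552
Drummond Township: ($304,608 − $110,000) × 0.00543 = $194,608 × 0.00543 = $1,056.72144
Levies subtotal = $8,701.27744
Total = $8,701.27744 + $197 = $8,898.27744

$8,898.28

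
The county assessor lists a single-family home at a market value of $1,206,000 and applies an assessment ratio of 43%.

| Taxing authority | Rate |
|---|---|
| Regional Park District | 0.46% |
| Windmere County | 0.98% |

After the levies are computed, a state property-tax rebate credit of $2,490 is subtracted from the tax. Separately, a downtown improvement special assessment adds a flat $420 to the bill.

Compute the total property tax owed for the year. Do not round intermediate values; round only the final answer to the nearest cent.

Assessed value = $1,206,000 × 0.43 = $518,580
Regional Park District: $518,580 × 0.0046 = $2,385.468
Windmere County: $518,580 × 0.0098 = $5,082.084
Levies subtotal = $7,467.552
After credit = $7,467.552 − $2,490 = $4,977.552
Total = $4,977.552 + $420 = $5,397.552

$5,397.55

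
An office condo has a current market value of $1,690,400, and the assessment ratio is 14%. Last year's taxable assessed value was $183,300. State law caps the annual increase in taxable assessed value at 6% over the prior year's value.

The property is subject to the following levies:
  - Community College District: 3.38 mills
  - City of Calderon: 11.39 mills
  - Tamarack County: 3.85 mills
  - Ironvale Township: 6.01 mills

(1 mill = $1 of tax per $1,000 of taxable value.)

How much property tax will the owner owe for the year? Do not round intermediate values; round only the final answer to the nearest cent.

Uncapped assessed value = $1,690,400 × 0.14 = $236,656
Cap limit = $183,300 × 1.06 = $194,298
Taxable assessed value = min($236,656, $194,298) = $194,298 (cap binds)
Community College District: $194,298 × 0.00338 = $656.72724
City of Calderon: $194,298 × 0.01139 = $2,213.05422
Tamarack County: $194,298 × 0.00385 = $748.0473
Ironvale Township: $194,298 × 0.00601 = $1,167.73098
Total = $4,785.55974

$4,785.56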